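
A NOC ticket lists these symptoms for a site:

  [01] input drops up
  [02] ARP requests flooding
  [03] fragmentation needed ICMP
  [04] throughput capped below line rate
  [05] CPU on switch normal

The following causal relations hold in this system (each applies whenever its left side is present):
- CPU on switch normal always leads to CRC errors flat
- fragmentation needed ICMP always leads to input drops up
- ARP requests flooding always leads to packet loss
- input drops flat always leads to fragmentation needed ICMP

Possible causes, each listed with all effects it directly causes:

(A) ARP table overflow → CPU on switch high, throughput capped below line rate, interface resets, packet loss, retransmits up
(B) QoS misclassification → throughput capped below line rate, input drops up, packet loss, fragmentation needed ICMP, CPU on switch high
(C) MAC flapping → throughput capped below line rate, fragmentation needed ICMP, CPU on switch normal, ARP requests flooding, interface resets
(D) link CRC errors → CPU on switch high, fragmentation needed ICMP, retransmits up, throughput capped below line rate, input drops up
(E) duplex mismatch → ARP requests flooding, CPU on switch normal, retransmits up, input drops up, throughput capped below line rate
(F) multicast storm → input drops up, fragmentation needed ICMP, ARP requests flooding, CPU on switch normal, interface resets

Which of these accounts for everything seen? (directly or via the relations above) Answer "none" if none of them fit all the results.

Per-candidate check:
(A) ARP table overflow — input drops up NO; ARP requests flooding NO; fragmentation needed ICMP NO; throughput capped below line rate yes; CPU on switch normal NO
(B) QoS misclassification — fails on ARP requests flooding, CPU on switch normal (predicts CPU on switch high, not CPU on switch normal)
(C) MAC flapping — accounts for every observation (input drops up through fragmentation needed ICMP → input drops up)
(D) link CRC errors — input drops up yes; ARP requests flooding NO; fragmentation needed ICMP yes; throughput capped below line rate yes; CPU on switch normal NO
(E) duplex mismatch — does not account for fragmentation needed ICMP
(F) multicast storm — does not account for throughput capped below line rate
(C) is the only candidate with no mismatches.

C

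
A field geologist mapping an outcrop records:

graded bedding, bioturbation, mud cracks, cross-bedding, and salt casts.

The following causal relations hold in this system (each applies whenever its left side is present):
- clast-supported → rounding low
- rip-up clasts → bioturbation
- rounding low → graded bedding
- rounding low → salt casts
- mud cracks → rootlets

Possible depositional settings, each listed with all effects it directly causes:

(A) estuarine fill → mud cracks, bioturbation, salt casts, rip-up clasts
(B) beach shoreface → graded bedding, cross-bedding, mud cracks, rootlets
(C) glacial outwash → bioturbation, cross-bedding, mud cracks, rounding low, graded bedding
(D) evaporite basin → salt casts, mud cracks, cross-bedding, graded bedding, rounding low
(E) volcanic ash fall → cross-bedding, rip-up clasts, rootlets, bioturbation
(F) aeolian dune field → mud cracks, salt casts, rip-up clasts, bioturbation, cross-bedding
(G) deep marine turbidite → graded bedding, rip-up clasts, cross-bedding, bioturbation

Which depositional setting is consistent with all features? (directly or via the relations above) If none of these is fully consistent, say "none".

Testing each hypothesis:
(A) estuarine fill — does not account for graded bedding, cross-bedding
(B) beach shoreface — does not account for bioturbation, salt casts
(C) glacial outwash — accounts for every observation (salt casts through rounding low → salt casts)
(D) evaporite basin — graded bedding match; bioturbation miss; mud cracks match; cross-bedding match; salt casts match
(E) volcanic ash fall — graded bedding miss; bioturbation match; mud cracks miss; cross-bedding match; salt casts miss
(F) aeolian dune field — graded bedding miss; bioturbation match; mud cracks match; cross-bedding match; salt casts match
(G) deep marine turbidite — does not account for mud cracks, salt casts
Only (C) is consistent with every observation.

C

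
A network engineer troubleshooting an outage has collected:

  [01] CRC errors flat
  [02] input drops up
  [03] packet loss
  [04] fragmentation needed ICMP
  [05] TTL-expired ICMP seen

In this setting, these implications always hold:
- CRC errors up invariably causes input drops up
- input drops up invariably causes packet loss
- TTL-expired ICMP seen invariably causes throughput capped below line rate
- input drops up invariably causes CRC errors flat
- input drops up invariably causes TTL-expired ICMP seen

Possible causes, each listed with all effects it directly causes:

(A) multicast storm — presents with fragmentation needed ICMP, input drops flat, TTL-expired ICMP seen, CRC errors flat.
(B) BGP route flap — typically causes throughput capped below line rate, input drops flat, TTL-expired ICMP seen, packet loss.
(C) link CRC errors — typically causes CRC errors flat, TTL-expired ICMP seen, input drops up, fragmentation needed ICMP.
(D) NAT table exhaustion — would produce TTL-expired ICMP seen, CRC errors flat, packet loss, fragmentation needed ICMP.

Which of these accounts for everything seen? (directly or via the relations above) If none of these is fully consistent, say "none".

C

Per-candidate check:
(A) multicast storm — CRC errors flat yes; input drops up NO; packet loss NO; fragmentation needed ICMP yes; TTL-expired ICMP seen yes
(B) BGP route flap — CRC errors flat NO; input drops up NO; packet loss yes; fragmentation needed ICMP NO; TTL-expired ICMP seen yes
(C) link CRC errors — CRC errors flat yes; input drops up yes; packet loss yes (by input drops up → packet loss); fragmentation needed ICMP yes; TTL-expired ICMP seen yes
(D) NAT table exhaustion — does not account for input drops up
(C) alone accounts for all the evidence.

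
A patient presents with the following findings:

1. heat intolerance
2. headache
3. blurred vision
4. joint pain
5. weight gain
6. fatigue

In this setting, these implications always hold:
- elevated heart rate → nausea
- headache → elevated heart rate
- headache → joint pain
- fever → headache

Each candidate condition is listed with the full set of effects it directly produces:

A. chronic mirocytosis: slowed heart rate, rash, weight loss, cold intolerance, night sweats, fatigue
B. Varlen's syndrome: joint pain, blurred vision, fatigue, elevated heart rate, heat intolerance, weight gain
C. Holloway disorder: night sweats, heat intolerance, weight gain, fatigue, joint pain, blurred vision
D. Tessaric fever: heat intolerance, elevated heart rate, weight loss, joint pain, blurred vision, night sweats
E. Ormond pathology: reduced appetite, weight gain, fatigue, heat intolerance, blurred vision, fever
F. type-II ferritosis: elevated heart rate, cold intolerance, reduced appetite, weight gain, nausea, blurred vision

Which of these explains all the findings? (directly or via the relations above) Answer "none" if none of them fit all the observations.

For each candidate, compare predicted effects to what was observed:
(A) chronic mirocytosis — fails on heat intolerance, headache, blurred vision, joint pain, weight gain (predicts cold intolerance, not heat intolerance; predicts weight loss, not weight gain)
(B) Varlen's syndrome — does not account for headache
(C) Holloway disorder — does not account for headache
(D) Tessaric fever — fails on headache, weight gain, fatigue (predicts weight loss, not weight gain)
(E) Ormond pathology — heat intolerance match; headache match (via fever → headache); blurred vision match; joint pain match (via fever → headache → joint pain); weight gain match; fatigue match
(F) type-II ferritosis — heat intolerance miss; headache miss; blurred vision match; joint pain miss; weight gain match; fatigue miss
Only (E) is consistent with every observation.

E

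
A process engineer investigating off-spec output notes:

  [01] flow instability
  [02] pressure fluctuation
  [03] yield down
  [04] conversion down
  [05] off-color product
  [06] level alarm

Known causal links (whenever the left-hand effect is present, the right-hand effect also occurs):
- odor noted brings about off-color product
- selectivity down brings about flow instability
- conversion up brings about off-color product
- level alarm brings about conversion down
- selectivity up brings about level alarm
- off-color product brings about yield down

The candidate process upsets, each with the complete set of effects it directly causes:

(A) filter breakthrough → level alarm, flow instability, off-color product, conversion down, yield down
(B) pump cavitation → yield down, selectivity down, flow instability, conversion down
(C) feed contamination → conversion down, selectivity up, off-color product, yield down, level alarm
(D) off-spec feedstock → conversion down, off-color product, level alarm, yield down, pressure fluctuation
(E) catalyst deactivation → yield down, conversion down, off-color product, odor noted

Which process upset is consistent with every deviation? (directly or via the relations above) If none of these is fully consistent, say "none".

none

Testing each hypothesis:
(A) filter breakthrough — does not account for pressure fluctuation
(B) pump cavitation — does not account for pressure fluctuation, off-color product, level alarm
(C) feed contamination — does not account for flow instability, pressure fluctuation
(D) off-spec feedstock — does not account for flow instability
(E) catalyst deactivation — flow instability NO; pressure fluctuation NO; yield down yes; conversion down yes; off-color product yes; level alarm NO
Every candidate fails on at least one observation.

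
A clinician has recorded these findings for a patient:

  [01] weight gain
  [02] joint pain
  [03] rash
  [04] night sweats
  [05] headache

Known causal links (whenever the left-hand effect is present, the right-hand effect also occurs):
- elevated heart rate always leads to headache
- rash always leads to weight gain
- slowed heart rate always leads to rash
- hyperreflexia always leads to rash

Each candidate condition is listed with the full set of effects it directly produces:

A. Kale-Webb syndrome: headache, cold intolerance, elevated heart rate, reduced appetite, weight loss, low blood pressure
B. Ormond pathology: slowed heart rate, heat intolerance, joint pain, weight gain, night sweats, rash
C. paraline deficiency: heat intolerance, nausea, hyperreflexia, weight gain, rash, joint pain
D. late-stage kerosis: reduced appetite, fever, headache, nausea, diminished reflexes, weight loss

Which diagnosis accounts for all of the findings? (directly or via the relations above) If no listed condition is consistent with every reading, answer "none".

none

Checking each candidate against the observations:
(A) Kale-Webb syndrome — weight gain miss; joint pain miss; rash miss; night sweats miss; headache match
(B) Ormond pathology — does not account for headache
(C) paraline deficiency — does not account for night sweats, headache
(D) late-stage kerosis — fails on weight gain, joint pain, rash, night sweats (predicts weight loss, not weight gain)
No candidate is consistent with all observations.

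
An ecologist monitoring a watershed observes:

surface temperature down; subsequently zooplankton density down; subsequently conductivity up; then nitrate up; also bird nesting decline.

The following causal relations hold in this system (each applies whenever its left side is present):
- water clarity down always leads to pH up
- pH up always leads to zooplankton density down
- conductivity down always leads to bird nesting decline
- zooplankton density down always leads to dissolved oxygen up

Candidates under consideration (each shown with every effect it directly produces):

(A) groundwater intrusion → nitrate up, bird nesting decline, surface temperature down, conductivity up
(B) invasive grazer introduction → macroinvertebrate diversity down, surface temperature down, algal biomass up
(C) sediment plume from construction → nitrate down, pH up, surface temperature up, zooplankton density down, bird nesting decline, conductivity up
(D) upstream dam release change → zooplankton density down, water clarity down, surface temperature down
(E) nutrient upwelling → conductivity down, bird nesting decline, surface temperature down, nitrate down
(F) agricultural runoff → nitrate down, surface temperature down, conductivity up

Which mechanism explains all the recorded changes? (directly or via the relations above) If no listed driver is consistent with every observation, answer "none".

Per-candidate check:
(A) groundwater intrusion — does not account for zooplankton density down
(B) invasive grazer introduction — does not account for zooplankton density down, conductivity up, nitrate up, bird nesting decline
(C) sediment plume from construction — surface temperature down -; zooplankton density down +; conductivity up +; nitrate up -; bird nesting decline +
(D) upstream dam release change — does not account for conductivity up, nitrate up, bird nesting decline
(E) nutrient upwelling — fails on zooplankton density down, conductivity up, nitrate up (predicts conductivity down, not conductivity up; predicts nitrate down, not nitrate up)
(F) agricultural runoff — fails on zooplankton density down, nitrate up, bird nesting decline (predicts nitrate down, not nitrate up)
No candidate is consistent with all observations.

none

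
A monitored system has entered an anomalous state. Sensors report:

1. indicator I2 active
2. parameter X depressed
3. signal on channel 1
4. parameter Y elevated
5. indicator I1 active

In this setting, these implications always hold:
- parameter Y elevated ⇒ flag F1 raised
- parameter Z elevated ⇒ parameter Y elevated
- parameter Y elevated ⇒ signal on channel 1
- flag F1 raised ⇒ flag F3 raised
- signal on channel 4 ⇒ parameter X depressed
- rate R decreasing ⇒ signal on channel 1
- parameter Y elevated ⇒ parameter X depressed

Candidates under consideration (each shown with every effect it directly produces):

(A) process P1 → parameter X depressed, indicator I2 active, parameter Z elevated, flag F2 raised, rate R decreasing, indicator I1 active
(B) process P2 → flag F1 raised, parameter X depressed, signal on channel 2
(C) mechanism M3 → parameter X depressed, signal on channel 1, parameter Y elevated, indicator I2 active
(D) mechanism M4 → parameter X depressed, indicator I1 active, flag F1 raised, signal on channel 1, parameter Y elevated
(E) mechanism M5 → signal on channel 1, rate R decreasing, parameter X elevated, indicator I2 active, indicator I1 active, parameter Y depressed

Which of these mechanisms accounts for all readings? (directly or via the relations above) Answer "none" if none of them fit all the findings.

A

Per-candidate check:
(A) process P1 — indicator I2 active yes; parameter X depressed yes; signal on channel 1 yes (by rate R decreasing → signal on channel 1); parameter Y elevated yes (by parameter Z elevated → parameter Y elevated); indicator I1 active yes
(B) process P2 — indicator I2 active NO; parameter X depressed yes; signal on channel 1 NO; parameter Y elevated NO; indicator I1 active NO
(C) mechanism M3 — indicator I2 active yes; parameter X depressed yes; signal on channel 1 yes; parameter Y elevated yes; indicator I1 active NO
(D) mechanism M4 — does not account for indicator I2 active
(E) mechanism M5 — fails on parameter X depressed, parameter Y elevated (predicts parameter X elevated, not parameter X depressed; predicts parameter Y depressed, not parameter Y elevated)
(A) alone accounts for all the evidence.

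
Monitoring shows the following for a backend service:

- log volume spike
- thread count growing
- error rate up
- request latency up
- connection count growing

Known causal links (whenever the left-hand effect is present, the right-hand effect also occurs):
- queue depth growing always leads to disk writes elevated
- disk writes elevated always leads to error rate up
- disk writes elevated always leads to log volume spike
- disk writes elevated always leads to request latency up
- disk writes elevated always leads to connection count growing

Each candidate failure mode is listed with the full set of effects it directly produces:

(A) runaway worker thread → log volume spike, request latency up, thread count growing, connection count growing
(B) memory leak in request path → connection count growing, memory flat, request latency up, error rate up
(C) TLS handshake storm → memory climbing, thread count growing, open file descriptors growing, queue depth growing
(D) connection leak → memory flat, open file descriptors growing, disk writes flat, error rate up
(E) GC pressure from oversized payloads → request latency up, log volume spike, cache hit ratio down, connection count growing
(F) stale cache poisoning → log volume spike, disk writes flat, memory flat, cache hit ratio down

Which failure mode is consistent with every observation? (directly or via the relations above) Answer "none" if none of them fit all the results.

Checking each candidate against the observations:
(A) runaway worker thread — log volume spike yes; thread count growing yes; error rate up NO; request latency up yes; connection count growing yes
(B) memory leak in request path — does not account for log volume spike, thread count growing
(C) TLS handshake storm — accounts for every observation (log volume spike by queue depth growing → disk writes elevated → log volume spike)
(D) connection leak — log volume spike NO; thread count growing NO; error rate up yes; request latency up NO; connection count growing NO
(E) GC pressure from oversized payloads — log volume spike yes; thread count growing NO; error rate up NO; request latency up yes; connection count growing yes
(F) stale cache poisoning — log volume spike yes; thread count growing NO; error rate up NO; request latency up NO; connection count growing NO
Only (C) is consistent with every observation.

C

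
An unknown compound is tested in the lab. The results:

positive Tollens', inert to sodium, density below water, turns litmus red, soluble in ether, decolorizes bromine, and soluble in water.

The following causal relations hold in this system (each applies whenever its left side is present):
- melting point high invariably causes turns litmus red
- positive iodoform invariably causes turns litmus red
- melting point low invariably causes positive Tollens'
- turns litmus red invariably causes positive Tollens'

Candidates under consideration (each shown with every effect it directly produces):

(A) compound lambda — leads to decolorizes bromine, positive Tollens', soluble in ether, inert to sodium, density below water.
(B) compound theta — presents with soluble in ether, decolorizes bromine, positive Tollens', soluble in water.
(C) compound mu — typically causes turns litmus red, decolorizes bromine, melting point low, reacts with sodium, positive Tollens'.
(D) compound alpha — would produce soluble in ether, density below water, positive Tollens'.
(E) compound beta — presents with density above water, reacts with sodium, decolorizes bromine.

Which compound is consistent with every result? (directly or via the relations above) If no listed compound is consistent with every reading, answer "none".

Per-candidate check:
(A) compound lambda — does not account for turns litmus red, soluble in water
(B) compound theta — positive Tollens' ✓; inert to sodium ✗; density below water ✗; turns litmus red ✗; soluble in ether ✓; decolorizes bromine ✓; soluble in water ✓
(C) compound mu — fails on inert to sodium, density below water, soluble in ether, soluble in water (predicts reacts with sodium, not inert to sodium)
(D) compound alpha — does not account for inert to sodium, turns litmus red, decolorizes bromine, soluble in water
(E) compound beta — fails on positive Tollens', inert to sodium, density below water, turns litmus red, soluble in ether, soluble in water (predicts reacts with sodium, not inert to sodium; predicts density above water, not density below water)
No candidate is consistent with all observations.

none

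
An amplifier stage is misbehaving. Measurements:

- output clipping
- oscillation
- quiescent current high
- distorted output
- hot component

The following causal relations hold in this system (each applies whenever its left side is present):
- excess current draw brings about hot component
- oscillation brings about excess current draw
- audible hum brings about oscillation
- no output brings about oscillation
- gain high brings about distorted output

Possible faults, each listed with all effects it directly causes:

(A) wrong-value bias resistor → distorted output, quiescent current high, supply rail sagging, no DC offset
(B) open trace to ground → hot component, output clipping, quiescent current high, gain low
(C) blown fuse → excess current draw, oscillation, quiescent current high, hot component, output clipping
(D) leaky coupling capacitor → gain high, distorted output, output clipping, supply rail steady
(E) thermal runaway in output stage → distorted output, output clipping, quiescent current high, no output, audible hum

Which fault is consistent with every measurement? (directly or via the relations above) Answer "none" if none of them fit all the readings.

E

Per-candidate check:
(A) wrong-value bias resistor — does not account for output clipping, oscillation, hot component
(B) open trace to ground — output clipping +; oscillation -; quiescent current high +; distorted output -; hot component +
(C) blown fuse — does not account for distorted output
(D) leaky coupling capacitor — output clipping +; oscillation -; quiescent current high -; distorted output +; hot component -
(E) thermal runaway in output stage — output clipping +; oscillation + (by audible hum → oscillation); quiescent current high +; distorted output +; hot component + (by audible hum → oscillation → excess current draw → hot component)
(E) alone accounts for all the evidence.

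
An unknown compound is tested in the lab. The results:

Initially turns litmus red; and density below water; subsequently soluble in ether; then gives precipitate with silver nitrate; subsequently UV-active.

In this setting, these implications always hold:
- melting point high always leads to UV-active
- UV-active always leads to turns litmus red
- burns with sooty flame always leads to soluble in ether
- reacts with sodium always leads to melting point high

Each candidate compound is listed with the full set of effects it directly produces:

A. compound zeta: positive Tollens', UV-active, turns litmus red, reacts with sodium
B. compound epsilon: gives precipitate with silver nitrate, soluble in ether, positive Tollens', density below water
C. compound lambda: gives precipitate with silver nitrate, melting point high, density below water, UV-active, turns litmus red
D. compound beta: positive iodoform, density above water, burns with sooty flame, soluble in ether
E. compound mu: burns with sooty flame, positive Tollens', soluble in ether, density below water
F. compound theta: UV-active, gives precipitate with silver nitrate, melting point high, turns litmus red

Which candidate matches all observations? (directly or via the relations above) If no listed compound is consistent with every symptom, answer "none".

none

Testing each hypothesis:
(A) compound zeta — turns litmus red yes; density below water NO; soluble in ether NO; gives precipitate with silver nitrate NO; UV-active yes
(B) compound epsilon — does not account for turns litmus red, UV-active
(C) compound lambda — does not account for soluble in ether
(D) compound beta — fails on turns litmus red, density below water, gives precipitate with silver nitrate, UV-active (predicts density above water, not density below water)
(E) compound mu — turns litmus red NO; density below water yes; soluble in ether yes; gives precipitate with silver nitrate NO; UV-active NO
(F) compound theta — does not account for density below water, soluble in ether
Every candidate fails on at least one observation.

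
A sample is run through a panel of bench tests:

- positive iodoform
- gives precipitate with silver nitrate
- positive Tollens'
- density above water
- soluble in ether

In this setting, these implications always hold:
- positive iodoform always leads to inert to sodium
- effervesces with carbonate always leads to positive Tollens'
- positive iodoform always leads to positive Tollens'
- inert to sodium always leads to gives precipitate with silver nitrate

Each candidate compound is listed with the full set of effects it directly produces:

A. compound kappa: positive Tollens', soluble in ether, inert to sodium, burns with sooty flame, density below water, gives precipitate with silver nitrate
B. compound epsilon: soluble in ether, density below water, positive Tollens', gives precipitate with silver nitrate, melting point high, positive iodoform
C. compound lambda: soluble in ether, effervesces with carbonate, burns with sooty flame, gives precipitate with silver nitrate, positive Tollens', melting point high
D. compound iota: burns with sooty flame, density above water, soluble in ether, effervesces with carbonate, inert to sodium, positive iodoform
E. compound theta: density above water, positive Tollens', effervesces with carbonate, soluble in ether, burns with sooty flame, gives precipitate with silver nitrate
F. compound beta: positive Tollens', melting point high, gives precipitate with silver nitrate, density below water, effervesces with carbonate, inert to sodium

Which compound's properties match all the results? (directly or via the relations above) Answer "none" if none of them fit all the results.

Checking each candidate against the observations:
(A) compound kappa — positive iodoform NO; gives precipitate with silver nitrate yes; positive Tollens' yes; density above water NO; soluble in ether yes
(B) compound epsilon — positive iodoform yes; gives precipitate with silver nitrate yes; positive Tollens' yes; density above water NO; soluble in ether yes
(C) compound lambda — does not account for positive iodoform, density above water
(D) compound iota — accounts for every observation (gives precipitate with silver nitrate by inert to sodium → gives precipitate with silver nitrate)
(E) compound theta — positive iodoform NO; gives precipitate with silver nitrate yes; positive Tollens' yes; density above water yes; soluble in ether yes
(F) compound beta — fails on positive iodoform, density above water, soluble in ether (predicts density below water, not density above water)
(D) alone accounts for all the evidence.

D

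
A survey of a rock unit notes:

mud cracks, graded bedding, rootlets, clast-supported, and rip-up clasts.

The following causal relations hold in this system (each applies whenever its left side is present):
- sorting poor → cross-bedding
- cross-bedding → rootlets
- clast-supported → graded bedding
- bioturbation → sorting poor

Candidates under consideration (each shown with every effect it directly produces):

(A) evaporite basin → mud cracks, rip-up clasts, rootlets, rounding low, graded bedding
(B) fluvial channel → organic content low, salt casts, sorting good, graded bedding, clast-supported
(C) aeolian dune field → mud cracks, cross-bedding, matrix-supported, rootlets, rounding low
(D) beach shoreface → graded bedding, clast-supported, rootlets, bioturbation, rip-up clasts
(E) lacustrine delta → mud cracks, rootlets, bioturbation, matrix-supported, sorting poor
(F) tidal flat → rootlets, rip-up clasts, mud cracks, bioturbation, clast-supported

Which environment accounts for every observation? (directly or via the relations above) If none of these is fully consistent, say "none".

Testing each hypothesis:
(A) evaporite basin — mud cracks match; graded bedding match; rootlets match; clast-supported miss; rip-up clasts match
(B) fluvial channel — does not account for mud cracks, rootlets, rip-up clasts
(C) aeolian dune field — mud cracks match; graded bedding miss; rootlets match; clast-supported miss; rip-up clasts miss
(D) beach shoreface — does not account for mud cracks
(E) lacustrine delta — mud cracks match; graded bedding miss; rootlets match; clast-supported miss; rip-up clasts miss
(F) tidal flat — accounts for every observation (graded bedding by clast-supported → graded bedding)
(F) alone accounts for all the evidence.

F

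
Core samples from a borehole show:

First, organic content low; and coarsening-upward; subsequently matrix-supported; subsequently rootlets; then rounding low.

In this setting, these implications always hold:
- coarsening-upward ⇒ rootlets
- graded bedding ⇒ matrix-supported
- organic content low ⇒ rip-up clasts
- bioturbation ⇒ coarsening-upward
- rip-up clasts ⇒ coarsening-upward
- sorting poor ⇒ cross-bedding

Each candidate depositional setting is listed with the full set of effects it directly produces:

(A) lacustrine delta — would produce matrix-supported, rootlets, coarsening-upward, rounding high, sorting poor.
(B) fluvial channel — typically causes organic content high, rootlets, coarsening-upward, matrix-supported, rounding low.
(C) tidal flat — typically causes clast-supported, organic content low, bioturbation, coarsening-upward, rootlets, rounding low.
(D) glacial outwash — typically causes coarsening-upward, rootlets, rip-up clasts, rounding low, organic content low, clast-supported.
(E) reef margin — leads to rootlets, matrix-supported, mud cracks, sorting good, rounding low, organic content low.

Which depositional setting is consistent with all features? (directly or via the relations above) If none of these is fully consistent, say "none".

E

Per-candidate check:
(A) lacustrine delta — fails on organic content low, rounding low (predicts rounding high, not rounding low)
(B) fluvial channel — organic content low miss; coarsening-upward match; matrix-supported match; rootlets match; rounding low match
(C) tidal flat — fails on matrix-supported (predicts clast-supported, not matrix-supported)
(D) glacial outwash — organic content low match; coarsening-upward match; matrix-supported miss; rootlets match; rounding low match
(E) reef margin — organic content low match; coarsening-upward match (via organic content low → rip-up clasts → coarsening-upward); matrix-supported match; rootlets match; rounding low match
(E) alone accounts for all the evidence.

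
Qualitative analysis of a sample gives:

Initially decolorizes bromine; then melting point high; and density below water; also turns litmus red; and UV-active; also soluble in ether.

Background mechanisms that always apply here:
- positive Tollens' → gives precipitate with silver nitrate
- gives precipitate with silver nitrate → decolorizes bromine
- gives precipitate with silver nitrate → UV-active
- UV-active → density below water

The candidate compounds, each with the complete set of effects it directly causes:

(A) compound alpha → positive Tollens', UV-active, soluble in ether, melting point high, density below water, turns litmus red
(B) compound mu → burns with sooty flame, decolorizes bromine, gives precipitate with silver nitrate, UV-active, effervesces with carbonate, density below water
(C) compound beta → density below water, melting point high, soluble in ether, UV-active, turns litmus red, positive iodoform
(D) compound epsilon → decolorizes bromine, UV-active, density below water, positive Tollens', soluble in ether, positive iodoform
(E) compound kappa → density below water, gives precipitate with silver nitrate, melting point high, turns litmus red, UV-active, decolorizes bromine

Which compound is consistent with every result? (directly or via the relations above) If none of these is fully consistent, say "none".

Per-candidate check:
(A) compound alpha — accounts for every observation (decolorizes bromine by positive Tollens' → gives precipitate with silver nitrate → decolorizes bromine)
(B) compound mu — does not account for melting point high, turns litmus red, soluble in ether
(C) compound beta — does not account for decolorizes bromine
(D) compound epsilon — decolorizes bromine ✓; melting point high ✗; density below water ✓; turns litmus red ✗; UV-active ✓; soluble in ether ✓
(E) compound kappa — decolorizes bromine ✓; melting point high ✓; density below water ✓; turns litmus red ✓; UV-active ✓; soluble in ether ✗
(A) alone accounts for all the evidence.

A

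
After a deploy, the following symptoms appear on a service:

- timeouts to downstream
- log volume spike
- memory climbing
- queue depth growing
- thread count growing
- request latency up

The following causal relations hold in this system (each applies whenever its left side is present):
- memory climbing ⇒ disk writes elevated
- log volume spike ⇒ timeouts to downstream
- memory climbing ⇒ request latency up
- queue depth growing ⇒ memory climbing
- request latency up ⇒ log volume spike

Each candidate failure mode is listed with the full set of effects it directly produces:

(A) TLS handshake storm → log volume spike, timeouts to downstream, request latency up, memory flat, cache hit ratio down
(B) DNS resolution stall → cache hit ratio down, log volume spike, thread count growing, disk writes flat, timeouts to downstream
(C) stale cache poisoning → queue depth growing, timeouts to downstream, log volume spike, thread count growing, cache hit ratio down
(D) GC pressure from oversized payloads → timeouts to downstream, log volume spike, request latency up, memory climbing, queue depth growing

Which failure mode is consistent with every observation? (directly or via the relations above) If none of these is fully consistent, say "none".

C

For each candidate, compare predicted effects to what was observed:
(A) TLS handshake storm — fails on memory climbing, queue depth growing, thread count growing (predicts memory flat, not memory climbing)
(B) DNS resolution stall — timeouts to downstream ✓; log volume spike ✓; memory climbing ✗; queue depth growing ✗; thread count growing ✓; request latency up ✗
(C) stale cache poisoning — accounts for every observation (memory climbing by queue depth growing → memory climbing)
(D) GC pressure from oversized payloads — does not account for thread count growing
Only (C) is consistent with every observation.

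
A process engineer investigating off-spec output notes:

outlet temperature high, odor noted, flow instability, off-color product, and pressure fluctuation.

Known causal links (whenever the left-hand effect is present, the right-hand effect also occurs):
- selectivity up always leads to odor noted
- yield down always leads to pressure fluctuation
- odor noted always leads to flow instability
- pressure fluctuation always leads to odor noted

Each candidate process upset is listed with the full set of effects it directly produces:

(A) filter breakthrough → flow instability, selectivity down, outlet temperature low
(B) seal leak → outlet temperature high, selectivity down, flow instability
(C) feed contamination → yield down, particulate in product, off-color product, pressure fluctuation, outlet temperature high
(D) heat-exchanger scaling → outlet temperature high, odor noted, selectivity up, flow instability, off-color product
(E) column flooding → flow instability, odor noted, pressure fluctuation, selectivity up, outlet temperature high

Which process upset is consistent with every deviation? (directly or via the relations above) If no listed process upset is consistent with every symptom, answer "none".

C

Per-candidate check:
(A) filter breakthrough — outlet temperature high ✗; odor noted ✗; flow instability ✓; off-color product ✗; pressure fluctuation ✗
(B) seal leak — outlet temperature high ✓; odor noted ✗; flow instability ✓; off-color product ✗; pressure fluctuation ✗
(C) feed contamination — outlet temperature high ✓; odor noted ✓ (via pressure fluctuation → odor noted); flow instability ✓ (via pressure fluctuation → odor noted → flow instability); off-color product ✓; pressure fluctuation ✓
(D) heat-exchanger scaling — outlet temperature high ✓; odor noted ✓; flow instability ✓; off-color product ✓; pressure fluctuation ✗
(E) column flooding — outlet temperature high ✓; odor noted ✓; flow instability ✓; off-color product ✗; pressure fluctuation ✓
(C) is the only candidate with no mismatches.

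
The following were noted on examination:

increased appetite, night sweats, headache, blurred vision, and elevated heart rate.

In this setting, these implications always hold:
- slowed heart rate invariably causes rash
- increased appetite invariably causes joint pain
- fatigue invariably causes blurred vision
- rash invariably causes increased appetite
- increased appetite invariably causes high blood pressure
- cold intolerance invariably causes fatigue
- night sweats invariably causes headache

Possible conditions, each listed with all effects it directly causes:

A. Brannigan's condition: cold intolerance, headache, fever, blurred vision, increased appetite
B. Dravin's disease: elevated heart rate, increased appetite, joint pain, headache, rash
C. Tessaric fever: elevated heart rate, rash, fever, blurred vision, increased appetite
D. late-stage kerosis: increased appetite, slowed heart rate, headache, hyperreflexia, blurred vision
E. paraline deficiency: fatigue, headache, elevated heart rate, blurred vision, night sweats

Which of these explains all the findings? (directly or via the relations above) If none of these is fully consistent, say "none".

Checking each candidate against the observations:
(A) Brannigan's condition — does not account for night sweats, elevated heart rate
(B) Dravin's disease — does not account for night sweats, blurred vision
(C) Tessaric fever — increased appetite +; night sweats -; headache -; blurred vision +; elevated heart rate +
(D) late-stage kerosis — fails on night sweats, elevated heart rate (predicts slowed heart rate, not elevated heart rate)
(E) paraline deficiency — increased appetite -; night sweats +; headache +; blurred vision +; elevated heart rate +
No candidate is consistent with all observations.

none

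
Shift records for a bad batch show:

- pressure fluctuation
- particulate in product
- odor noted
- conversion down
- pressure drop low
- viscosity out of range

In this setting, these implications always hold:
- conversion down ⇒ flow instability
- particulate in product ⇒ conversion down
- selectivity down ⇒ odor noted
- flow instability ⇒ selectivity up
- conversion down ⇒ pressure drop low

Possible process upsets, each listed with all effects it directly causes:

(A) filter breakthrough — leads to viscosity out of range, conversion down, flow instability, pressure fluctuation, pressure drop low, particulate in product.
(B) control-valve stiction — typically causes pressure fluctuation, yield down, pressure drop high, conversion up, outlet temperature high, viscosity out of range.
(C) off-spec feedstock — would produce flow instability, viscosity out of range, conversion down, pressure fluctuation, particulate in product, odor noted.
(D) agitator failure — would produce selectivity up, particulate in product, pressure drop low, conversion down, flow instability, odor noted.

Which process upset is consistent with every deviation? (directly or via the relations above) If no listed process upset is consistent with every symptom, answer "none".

For each candidate, compare predicted effects to what was observed:
(A) filter breakthrough — does not account for odor noted
(B) control-valve stiction — pressure fluctuation ✓; particulate in product ✗; odor noted ✗; conversion down ✗; pressure drop low ✗; viscosity out of range ✓
(C) off-spec feedstock — pressure fluctuation ✓; particulate in product ✓; odor noted ✓; conversion down ✓; pressure drop low ✓ (through conversion down → pressure drop low); viscosity out of range ✓
(D) agitator failure — pressure fluctuation ✗; particulate in product ✓; odor noted ✓; conversion down ✓; pressure drop low ✓; viscosity out of range ✗
(C) is the only candidate with no mismatches.

C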